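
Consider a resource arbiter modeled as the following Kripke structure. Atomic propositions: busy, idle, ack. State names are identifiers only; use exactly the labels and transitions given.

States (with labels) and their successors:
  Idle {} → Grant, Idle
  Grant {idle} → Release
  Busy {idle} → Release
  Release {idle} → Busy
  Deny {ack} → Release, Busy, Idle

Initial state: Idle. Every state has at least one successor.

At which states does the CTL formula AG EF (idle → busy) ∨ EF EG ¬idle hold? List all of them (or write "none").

{Idle, Deny}

States satisfying EF (idle → busy): {Idle, Deny}.
States satisfying AG EF (idle → busy): ∅.
States satisfying EG ¬idle: {Idle, Deny}.
States satisfying EF EG ¬idle: {Idle, Deny}.
States satisfying AG EF (idle → busy) ∨ EF EG ¬idle: {Idle, Deny}.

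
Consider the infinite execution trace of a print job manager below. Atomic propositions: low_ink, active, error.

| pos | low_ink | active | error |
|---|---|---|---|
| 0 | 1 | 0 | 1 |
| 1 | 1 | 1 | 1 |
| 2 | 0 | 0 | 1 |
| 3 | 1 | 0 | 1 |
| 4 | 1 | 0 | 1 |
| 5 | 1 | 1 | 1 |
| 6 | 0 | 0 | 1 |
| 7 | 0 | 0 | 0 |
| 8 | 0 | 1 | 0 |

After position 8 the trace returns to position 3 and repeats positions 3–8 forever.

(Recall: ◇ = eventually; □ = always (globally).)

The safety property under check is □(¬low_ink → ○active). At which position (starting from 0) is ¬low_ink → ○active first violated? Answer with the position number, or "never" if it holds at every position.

2

Check ¬low_ink → ○active at each position in order: 0 ✓, 1 ✓.
At position 2 the labels are {error} and the next position 3 has {error, low_ink}, so ¬low_ink → ○active is false there. This is the first violation.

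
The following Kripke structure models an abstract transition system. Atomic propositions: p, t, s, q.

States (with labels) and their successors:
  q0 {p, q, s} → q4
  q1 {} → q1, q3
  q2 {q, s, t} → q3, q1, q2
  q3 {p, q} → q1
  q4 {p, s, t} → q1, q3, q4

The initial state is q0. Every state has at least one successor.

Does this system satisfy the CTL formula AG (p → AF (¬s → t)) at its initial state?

States satisfying p → AF (¬s → t): {q0, q1, q2, q4}.
States satisfying AG (p → AF (¬s → t)): ∅.
q3 is reachable from q0 and violates p → AF (¬s → t), so AG fails at q0.
q0 ∉ Sat(AG (p → AF (¬s → t))).

No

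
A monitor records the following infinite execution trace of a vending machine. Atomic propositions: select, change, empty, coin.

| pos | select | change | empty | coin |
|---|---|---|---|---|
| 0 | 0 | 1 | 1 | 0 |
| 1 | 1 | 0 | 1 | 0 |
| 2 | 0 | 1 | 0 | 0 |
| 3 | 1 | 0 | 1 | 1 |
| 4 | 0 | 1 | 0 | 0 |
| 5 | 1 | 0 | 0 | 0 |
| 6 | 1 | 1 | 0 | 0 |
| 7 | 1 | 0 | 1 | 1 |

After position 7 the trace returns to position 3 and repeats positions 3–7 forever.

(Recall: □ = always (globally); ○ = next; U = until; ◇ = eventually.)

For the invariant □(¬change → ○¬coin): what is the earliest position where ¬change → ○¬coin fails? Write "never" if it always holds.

7

Check ¬change → ○¬coin at each position in order: 0 ✓, 1 ✓, 2 ✓, 3 ✓, 4 ✓, 5 ✓, 6 ✓.
At position 7 the labels are {coin, empty, select} and the next position 3 has {coin, empty, select}, so ¬change → ○¬coin is false there. This is the first violation.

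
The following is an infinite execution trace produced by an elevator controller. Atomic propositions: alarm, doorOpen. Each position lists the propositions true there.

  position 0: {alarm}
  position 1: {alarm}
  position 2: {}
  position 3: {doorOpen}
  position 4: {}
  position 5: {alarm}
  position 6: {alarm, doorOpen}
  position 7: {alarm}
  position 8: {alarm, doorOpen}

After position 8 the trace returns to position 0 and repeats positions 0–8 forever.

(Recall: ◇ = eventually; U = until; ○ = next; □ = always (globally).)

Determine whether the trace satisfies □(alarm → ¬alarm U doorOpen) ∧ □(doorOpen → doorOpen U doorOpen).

alarm → ¬alarm U doorOpen must hold at every position from 0 onward. It fails at position 0, so □(alarm → ¬alarm U doorOpen) is false.
Positions where alarm holds: 0, 1, 5, 6, 7, 8.
Check ¬alarm U doorOpen at each: 0→fails, 1→fails, 5→fails, 6→ok, 7→fails, 8→ok.
doorOpen → doorOpen U doorOpen holds at every position 0..8, and those are all positions ever visited, so □(doorOpen → doorOpen U doorOpen) holds.
Positions where doorOpen holds: 3, 6, 8.
Check doorOpen U doorOpen at each: 3→ok, 6→ok, 8→ok.
At position 0: □(alarm → ¬alarm U doorOpen) is false; □(doorOpen → doorOpen U doorOpen) is true; so □(alarm → ¬alarm U doorOpen) ∧ □(doorOpen → doorOpen U doorOpen) is false.

Does not hold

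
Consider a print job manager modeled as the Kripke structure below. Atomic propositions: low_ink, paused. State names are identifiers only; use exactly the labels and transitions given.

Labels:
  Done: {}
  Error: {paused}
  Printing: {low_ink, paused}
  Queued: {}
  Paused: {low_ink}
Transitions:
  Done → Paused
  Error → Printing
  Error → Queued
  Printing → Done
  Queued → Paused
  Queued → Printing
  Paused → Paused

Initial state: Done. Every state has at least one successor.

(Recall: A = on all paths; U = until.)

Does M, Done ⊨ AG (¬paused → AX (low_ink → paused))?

States satisfying ¬paused → AX (low_ink → paused): {Error, Printing}.
States satisfying AG (¬paused → AX (low_ink → paused)): ∅.
Done is reachable from Done and violates ¬paused → AX (low_ink → paused), so AG fails at Done.
Done ∉ Sat(AG (¬paused → AX (low_ink → paused))).

Does not hold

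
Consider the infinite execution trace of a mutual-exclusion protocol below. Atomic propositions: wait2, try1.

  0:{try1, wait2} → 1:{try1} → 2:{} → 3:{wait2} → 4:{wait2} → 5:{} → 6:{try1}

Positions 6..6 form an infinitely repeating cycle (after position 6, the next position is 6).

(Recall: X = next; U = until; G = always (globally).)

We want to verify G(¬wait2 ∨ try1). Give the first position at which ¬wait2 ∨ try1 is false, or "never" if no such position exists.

3

Check ¬wait2 ∨ try1 at each position in order: 0 ✓, 1 ✓, 2 ✓.
At position 3 the labels are {wait2}, so ¬wait2 ∨ try1 is false there. This is the first violation.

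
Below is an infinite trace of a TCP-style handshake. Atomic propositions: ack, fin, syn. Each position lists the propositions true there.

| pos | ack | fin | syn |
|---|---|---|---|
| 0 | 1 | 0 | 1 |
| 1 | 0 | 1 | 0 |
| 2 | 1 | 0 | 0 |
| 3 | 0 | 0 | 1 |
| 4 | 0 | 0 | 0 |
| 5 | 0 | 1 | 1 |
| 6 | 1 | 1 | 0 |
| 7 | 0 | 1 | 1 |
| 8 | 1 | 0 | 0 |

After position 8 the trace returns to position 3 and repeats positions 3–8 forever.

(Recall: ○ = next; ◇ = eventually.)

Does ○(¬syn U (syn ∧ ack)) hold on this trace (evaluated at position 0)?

The position after 0 is 1; ¬syn U (syn ∧ ack) is false there.

Does not hold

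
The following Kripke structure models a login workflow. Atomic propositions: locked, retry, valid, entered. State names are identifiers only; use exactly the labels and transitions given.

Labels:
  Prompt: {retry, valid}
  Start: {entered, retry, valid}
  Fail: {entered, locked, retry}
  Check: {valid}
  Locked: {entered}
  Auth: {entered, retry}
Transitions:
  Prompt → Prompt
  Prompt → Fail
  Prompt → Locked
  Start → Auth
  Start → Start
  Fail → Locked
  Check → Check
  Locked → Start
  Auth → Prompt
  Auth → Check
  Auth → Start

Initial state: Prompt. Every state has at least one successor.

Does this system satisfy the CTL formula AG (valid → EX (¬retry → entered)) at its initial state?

No

States satisfying valid → EX (¬retry → entered): {Prompt, Start, Fail, Locked, Auth}.
States satisfying AG (valid → EX (¬retry → entered)): ∅.
Check is reachable from Prompt and violates valid → EX (¬retry → entered), so AG fails at Prompt.
Prompt ∉ Sat(AG (valid → EX (¬retry → entered))).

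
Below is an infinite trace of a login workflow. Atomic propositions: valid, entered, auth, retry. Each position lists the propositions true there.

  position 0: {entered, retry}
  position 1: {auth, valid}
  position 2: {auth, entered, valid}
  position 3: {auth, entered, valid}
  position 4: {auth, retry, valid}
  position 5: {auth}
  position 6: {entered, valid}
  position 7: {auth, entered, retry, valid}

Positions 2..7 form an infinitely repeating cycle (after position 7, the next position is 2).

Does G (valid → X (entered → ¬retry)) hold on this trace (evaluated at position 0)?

Violated

valid → X (entered → ¬retry) must hold at every position from 0 onward. It fails at position 6, so G (valid → X (entered → ¬retry)) is false.
Positions where valid holds: 1, 2, 3, 4, 6, 7.
Check X (entered → ¬retry) at each: 1→ok, 2→ok, 3→ok, 4→ok, 6→fails, 7→ok.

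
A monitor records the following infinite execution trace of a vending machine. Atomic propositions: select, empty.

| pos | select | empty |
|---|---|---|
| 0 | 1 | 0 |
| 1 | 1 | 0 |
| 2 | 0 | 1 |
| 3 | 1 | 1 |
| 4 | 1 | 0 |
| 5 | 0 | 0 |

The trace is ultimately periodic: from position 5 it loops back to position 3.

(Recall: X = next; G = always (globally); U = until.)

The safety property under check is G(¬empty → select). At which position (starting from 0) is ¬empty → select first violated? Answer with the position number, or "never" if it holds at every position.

Check ¬empty → select at each position in order: 0 ✓, 1 ✓, 2 ✓, 3 ✓, 4 ✓.
At position 5 the labels are {}, so ¬empty → select is false there. This is the first violation.

5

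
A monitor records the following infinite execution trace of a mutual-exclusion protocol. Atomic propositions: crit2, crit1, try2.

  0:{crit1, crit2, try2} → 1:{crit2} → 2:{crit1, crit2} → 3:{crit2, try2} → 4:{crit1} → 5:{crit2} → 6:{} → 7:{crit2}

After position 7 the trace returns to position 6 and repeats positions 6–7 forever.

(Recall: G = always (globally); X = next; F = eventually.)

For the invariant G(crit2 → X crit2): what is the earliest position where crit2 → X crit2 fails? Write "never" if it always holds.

Check crit2 → X crit2 at each position in order: 0 ✓, 1 ✓, 2 ✓.
At position 3 the labels are {crit2, try2} and the next position 4 has {crit1}, so crit2 → X crit2 is false there. This is the first violation.

3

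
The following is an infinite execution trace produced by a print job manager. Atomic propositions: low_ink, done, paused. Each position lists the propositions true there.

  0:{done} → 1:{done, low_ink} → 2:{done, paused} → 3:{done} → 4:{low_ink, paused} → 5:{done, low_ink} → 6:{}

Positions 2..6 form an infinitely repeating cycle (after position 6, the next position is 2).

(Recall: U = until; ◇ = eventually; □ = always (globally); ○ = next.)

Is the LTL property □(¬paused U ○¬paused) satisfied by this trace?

¬paused U ○¬paused holds at every position 0..6, and those are all positions ever visited, so □(¬paused U ○¬paused) holds.

Satisfied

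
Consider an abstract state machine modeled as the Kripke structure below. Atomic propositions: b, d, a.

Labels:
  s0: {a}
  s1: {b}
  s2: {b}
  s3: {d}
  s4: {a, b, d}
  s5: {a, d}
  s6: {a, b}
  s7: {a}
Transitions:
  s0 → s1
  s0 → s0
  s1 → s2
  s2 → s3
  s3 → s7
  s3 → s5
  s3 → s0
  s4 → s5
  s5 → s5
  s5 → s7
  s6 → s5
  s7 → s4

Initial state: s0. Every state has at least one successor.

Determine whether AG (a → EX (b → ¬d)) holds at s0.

States satisfying a → EX (b → ¬d): {s0, s1, s2, s3, s4, s5, s6}.
States satisfying AG (a → EX (b → ¬d)): ∅.
s7 is reachable from s0 and violates a → EX (b → ¬d), so AG fails at s0.
s0 ∉ Sat(AG (a → EX (b → ¬d))).

Violated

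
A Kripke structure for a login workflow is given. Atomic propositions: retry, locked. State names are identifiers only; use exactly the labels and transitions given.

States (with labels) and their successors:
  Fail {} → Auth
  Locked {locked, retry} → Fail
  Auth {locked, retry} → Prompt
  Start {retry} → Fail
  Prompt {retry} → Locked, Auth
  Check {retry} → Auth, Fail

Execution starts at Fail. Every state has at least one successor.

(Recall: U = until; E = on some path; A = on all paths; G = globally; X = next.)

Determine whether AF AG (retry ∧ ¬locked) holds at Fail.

No

States satisfying AG (retry ∧ ¬locked): ∅.
States satisfying AF AG (retry ∧ ¬locked): ∅.
There is a path from Fail along which AG (retry ∧ ¬locked) never holds.
Fail ∉ Sat(AF AG (retry ∧ ¬locked)).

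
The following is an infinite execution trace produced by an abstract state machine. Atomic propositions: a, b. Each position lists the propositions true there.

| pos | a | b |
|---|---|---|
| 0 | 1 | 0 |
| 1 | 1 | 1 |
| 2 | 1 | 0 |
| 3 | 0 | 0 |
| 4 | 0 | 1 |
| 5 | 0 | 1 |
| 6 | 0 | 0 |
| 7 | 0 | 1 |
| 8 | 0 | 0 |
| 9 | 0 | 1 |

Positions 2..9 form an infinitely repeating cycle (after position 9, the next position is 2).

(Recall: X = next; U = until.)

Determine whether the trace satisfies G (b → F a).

b → F a holds at every position 0..9, and those are all positions ever visited, so G (b → F a) holds.
Positions where b holds: 1, 4, 5, 7, 9.
Check F a at each: 1→ok, 4→ok, 5→ok, 7→ok, 9→ok.

Holds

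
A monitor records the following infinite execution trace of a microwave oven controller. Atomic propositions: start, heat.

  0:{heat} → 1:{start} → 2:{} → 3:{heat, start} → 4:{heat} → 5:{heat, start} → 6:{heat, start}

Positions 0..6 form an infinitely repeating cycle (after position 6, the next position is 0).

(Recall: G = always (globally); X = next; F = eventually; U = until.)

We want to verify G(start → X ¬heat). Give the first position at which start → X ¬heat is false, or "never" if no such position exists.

Check start → X ¬heat at each position in order: 0 ✓, 1 ✓, 2 ✓.
At position 3 the labels are {heat, start} and the next position 4 has {heat}, so start → X ¬heat is false there. This is the first violation.

3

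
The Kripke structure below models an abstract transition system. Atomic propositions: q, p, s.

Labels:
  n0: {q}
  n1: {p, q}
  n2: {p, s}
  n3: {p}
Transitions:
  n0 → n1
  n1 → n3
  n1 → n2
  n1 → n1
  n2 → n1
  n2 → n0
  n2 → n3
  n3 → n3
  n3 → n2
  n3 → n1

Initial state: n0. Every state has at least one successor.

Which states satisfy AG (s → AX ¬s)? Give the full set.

States satisfying s → AX ¬s: {n0, n1, n2, n3}.
States satisfying AG (s → AX ¬s): {n0, n1, n2, n3}.

{n0, n1, n2, n3}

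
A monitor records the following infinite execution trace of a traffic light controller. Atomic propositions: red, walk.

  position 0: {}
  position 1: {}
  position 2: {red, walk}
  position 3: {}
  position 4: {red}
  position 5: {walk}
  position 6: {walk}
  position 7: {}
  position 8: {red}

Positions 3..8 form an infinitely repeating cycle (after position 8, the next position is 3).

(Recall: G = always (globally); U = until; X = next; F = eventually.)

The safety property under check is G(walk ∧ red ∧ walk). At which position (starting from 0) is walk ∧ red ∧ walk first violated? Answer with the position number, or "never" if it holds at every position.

At position 0 the labels are {}, so walk ∧ red ∧ walk is false there. This is the first violation.

0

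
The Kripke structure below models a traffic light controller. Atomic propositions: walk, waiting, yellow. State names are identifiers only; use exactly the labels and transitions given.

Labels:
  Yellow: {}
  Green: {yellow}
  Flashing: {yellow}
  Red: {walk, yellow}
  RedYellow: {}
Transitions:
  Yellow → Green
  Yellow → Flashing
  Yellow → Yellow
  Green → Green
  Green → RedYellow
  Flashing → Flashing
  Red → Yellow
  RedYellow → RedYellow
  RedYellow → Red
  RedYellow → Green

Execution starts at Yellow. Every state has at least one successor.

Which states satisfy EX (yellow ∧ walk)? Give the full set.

{RedYellow}

States satisfying yellow ∧ walk: {Red}.
States satisfying EX (yellow ∧ walk): {RedYellow}.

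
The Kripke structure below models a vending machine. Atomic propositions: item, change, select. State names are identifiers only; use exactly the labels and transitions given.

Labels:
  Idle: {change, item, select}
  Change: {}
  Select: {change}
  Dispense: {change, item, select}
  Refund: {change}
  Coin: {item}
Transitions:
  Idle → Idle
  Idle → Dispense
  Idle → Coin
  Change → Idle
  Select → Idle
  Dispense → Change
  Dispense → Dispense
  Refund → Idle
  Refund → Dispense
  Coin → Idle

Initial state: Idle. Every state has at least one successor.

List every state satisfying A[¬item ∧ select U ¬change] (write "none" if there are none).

{Change, Coin}

States satisfying ¬item ∧ select: ∅.
States satisfying ¬change: {Change, Coin}.
States satisfying A[¬item ∧ select U ¬change]: {Change, Coin}.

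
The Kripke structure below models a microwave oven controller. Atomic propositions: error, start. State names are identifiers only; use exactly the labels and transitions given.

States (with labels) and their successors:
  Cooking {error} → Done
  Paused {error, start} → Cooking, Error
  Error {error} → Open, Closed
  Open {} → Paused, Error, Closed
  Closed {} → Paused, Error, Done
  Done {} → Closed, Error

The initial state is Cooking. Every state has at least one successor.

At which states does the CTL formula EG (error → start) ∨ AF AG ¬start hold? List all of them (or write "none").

{Open, Closed, Done}

States satisfying error → start: {Paused, Open, Closed, Done}.
States satisfying EG (error → start): {Open, Closed, Done}.
States satisfying AG ¬start: ∅.
States satisfying AF AG ¬start: ∅.
States satisfying EG (error → start) ∨ AF AG ¬start: {Open, Closed, Done}.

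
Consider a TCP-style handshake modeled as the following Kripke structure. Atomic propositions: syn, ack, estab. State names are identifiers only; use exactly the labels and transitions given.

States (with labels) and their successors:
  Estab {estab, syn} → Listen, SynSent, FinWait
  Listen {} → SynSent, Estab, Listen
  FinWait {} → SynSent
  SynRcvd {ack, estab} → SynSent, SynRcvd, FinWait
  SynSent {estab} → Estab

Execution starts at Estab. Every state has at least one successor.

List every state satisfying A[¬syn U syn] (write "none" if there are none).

{Estab, FinWait, SynSent}

States satisfying ¬syn: {Listen, FinWait, SynRcvd, SynSent}.
States satisfying syn: {Estab}.
States satisfying A[¬syn U syn]: {Estab, FinWait, SynSent}.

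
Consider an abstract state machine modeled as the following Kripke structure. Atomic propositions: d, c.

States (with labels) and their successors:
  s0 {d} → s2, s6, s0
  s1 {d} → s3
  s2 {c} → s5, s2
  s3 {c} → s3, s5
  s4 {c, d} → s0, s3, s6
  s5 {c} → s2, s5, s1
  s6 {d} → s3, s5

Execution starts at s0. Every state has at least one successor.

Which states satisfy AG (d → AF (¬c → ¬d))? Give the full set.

States satisfying d → AF (¬c → ¬d): {s1, s2, s3, s4, s5, s6}.
States satisfying AG (d → AF (¬c → ¬d)): {s1, s2, s3, s5, s6}.

{s1, s2, s3, s5, s6}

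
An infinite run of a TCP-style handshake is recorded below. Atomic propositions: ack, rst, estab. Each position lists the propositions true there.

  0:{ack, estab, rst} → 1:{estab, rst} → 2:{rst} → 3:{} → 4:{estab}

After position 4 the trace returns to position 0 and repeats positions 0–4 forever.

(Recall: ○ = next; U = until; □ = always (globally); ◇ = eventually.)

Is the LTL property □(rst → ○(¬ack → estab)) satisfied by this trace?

rst → ○(¬ack → estab) must hold at every position from 0 onward. It fails at position 1, so □(rst → ○(¬ack → estab)) is false.
Positions where rst holds: 0, 1, 2.
Check ○(¬ack → estab) at each: 0→ok, 1→fails, 2→fails.

No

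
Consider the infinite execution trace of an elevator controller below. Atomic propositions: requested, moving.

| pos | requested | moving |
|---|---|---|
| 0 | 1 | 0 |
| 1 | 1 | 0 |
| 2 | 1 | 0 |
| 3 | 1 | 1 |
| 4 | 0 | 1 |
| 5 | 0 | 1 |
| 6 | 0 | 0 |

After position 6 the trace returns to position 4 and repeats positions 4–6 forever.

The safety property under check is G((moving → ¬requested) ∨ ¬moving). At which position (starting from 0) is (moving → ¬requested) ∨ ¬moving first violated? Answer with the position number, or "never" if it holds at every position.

Check (moving → ¬requested) ∨ ¬moving at each position in order: 0 ✓, 1 ✓, 2 ✓.
At position 3 the labels are {moving, requested}, so (moving → ¬requested) ∨ ¬moving is false there. This is the first violation.

3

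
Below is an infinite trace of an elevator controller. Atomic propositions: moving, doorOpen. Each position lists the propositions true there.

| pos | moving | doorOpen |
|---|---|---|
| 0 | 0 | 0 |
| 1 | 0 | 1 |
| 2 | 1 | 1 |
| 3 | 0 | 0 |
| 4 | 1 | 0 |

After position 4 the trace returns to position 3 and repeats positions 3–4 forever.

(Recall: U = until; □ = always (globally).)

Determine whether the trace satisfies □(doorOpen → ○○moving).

No

doorOpen → ○○moving must hold at every position from 0 onward. It fails at position 1, so □(doorOpen → ○○moving) is false.
Positions where doorOpen holds: 1, 2.
Check ○○moving at each: 1→fails, 2→ok.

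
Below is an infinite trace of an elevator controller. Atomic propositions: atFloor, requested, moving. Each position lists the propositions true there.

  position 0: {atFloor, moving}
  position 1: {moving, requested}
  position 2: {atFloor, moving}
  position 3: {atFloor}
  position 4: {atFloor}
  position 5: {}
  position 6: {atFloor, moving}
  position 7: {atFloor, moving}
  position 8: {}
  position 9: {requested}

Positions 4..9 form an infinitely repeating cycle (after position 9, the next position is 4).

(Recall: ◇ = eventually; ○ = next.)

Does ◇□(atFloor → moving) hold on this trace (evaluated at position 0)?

Does not hold

□(atFloor → moving) is false at every position 0..9, so it never becomes true and ◇□(atFloor → moving) fails.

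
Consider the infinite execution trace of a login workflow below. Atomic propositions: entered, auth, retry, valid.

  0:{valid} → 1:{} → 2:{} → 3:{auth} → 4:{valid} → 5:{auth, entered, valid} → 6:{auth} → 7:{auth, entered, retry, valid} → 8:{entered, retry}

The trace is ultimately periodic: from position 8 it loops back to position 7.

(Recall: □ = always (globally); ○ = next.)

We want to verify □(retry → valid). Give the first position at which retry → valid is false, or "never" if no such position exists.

8

Check retry → valid at each position in order: 0 ✓, 1 ✓, 2 ✓, 3 ✓, 4 ✓, 5 ✓, 6 ✓, 7 ✓.
At position 8 the labels are {entered, retry}, so retry → valid is false there. This is the first violation.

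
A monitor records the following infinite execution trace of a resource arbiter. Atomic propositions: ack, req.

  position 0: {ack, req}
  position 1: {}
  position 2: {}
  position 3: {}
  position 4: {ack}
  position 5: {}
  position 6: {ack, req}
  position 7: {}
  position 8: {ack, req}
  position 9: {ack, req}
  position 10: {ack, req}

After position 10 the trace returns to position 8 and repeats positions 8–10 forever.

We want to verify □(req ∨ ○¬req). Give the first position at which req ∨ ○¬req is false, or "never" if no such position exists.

5

Check req ∨ ○¬req at each position in order: 0 ✓, 1 ✓, 2 ✓, 3 ✓, 4 ✓.
At position 5 the labels are {} and the next position 6 has {ack, req}, so req ∨ ○¬req is false there. This is the first violation.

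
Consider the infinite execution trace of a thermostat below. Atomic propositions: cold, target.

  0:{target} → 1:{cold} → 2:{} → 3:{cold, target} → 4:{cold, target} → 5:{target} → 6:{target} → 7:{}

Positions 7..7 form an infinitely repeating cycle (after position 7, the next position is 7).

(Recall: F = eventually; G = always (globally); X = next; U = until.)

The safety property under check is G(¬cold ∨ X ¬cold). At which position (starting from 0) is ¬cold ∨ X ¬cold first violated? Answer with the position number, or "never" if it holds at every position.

Check ¬cold ∨ X ¬cold at each position in order: 0 ✓, 1 ✓, 2 ✓.
At position 3 the labels are {cold, target} and the next position 4 has {cold, target}, so ¬cold ∨ X ¬cold is false there. This is the first violation.

3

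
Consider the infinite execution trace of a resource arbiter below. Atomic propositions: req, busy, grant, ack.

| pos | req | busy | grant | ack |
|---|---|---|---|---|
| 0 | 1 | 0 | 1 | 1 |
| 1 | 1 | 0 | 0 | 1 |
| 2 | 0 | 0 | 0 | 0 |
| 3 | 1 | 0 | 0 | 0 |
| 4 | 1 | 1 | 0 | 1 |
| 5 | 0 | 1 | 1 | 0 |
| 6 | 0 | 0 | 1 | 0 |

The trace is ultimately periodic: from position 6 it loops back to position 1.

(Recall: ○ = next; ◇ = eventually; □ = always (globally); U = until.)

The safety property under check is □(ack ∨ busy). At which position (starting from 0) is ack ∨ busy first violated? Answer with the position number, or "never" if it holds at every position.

Check ack ∨ busy at each position in order: 0 ✓, 1 ✓.
At position 2 the labels are {}, so ack ∨ busy is false there. This is the first violation.

2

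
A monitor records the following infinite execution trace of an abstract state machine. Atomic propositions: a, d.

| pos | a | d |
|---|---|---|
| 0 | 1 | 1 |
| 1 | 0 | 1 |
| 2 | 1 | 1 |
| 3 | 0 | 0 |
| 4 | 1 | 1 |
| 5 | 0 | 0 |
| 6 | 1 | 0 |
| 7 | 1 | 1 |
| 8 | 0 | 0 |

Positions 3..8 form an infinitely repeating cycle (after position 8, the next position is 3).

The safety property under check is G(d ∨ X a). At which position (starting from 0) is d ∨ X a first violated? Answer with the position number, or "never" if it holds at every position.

Check d ∨ X a at each position in order: 0 ✓, 1 ✓, 2 ✓, 3 ✓, 4 ✓, 5 ✓, 6 ✓, 7 ✓.
At position 8 the labels are {} and the next position 3 has {}, so d ∨ X a is false there. This is the first violation.

8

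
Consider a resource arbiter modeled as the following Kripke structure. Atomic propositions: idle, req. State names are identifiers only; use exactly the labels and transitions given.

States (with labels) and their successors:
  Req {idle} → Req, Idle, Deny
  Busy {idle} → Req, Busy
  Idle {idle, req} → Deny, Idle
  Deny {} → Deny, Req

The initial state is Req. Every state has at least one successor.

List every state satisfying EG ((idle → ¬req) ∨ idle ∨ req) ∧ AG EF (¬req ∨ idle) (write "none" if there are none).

States satisfying (idle → ¬req) ∨ idle ∨ req: {Req, Busy, Idle, Deny}.
States satisfying EG ((idle → ¬req) ∨ idle ∨ req): {Req, Busy, Idle, Deny}.
States satisfying EF (¬req ∨ idle): {Req, Busy, Idle, Deny}.
States satisfying AG EF (¬req ∨ idle): {Req, Busy, Idle, Deny}.
States satisfying EG ((idle → ¬req) ∨ idle ∨ req) ∧ AG EF (¬req ∨ idle): {Req, Busy, Idle, Deny}.

{Req, Busy, Idle, Deny}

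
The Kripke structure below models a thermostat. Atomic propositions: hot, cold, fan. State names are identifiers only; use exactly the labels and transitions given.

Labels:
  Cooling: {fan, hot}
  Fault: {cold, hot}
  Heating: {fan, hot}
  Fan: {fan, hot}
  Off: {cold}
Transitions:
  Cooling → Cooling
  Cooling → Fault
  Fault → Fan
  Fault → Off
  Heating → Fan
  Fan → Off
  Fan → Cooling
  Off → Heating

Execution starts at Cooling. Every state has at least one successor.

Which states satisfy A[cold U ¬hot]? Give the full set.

{Off}

States satisfying cold: {Fault, Off}.
States satisfying ¬hot: {Off}.
States satisfying A[cold U ¬hot]: {Off}.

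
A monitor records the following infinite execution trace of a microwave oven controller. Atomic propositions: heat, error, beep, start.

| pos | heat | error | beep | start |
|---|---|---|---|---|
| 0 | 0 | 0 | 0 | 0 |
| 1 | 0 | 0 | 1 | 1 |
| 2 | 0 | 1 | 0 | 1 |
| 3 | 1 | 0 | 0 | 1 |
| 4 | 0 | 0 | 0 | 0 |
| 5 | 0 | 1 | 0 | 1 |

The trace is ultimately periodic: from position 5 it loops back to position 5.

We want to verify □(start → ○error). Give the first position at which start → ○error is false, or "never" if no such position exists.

2

Check start → ○error at each position in order: 0 ✓, 1 ✓.
At position 2 the labels are {error, start} and the next position 3 has {heat, start}, so start → ○error is false there. This is the first violation.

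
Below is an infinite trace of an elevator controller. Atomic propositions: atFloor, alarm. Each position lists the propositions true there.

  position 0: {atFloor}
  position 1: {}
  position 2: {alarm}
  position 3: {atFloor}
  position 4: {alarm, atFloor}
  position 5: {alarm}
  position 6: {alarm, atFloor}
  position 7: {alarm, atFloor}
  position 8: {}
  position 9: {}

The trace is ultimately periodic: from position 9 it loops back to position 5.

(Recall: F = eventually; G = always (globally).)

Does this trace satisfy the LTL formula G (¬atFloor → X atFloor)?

Does not hold

¬atFloor → X atFloor must hold at every position from 0 onward. It fails at position 1, so G (¬atFloor → X atFloor) is false.
Positions where ¬atFloor holds: 1, 2, 5, 8, 9.
Check X atFloor at each: 1→fails, 2→ok, 5→ok, 8→fails, 9→fails.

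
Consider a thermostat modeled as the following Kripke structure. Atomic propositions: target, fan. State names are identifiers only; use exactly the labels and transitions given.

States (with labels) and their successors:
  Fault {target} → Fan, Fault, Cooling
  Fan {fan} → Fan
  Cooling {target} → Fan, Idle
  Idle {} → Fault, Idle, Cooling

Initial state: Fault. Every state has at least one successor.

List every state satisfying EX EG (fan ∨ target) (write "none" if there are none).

{Fault, Fan, Cooling, Idle}

States satisfying EG (fan ∨ target): {Fault, Fan, Cooling}.
States satisfying EX EG (fan ∨ target): {Fault, Fan, Cooling, Idle}.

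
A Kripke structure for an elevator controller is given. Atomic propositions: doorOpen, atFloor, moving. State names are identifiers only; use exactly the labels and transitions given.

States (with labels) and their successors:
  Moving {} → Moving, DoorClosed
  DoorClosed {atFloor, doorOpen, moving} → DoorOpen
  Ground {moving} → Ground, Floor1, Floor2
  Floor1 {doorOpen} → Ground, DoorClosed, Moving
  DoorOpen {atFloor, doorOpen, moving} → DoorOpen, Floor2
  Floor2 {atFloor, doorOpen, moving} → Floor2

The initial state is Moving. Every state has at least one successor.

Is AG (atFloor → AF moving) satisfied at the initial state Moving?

Holds

States satisfying atFloor → AF moving: {Moving, DoorClosed, Ground, Floor1, DoorOpen, Floor2}.
States satisfying AG (atFloor → AF moving): {Moving, DoorClosed, Ground, Floor1, DoorOpen, Floor2}.
Every state reachable from Moving satisfies atFloor → AF moving.
Moving ∈ Sat(AG (atFloor → AF moving)).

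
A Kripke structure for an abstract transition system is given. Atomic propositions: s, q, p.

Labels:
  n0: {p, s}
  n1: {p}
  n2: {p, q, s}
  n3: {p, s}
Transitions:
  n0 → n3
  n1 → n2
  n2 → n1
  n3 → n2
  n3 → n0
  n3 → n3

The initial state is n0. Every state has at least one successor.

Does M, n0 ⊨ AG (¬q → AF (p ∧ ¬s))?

States satisfying ¬q → AF (p ∧ ¬s): {n1, n2}.
States satisfying AG (¬q → AF (p ∧ ¬s)): {n1, n2}.
n0 is reachable from n0 and violates ¬q → AF (p ∧ ¬s), so AG fails at n0.
n0 ∉ Sat(AG (¬q → AF (p ∧ ¬s))).

No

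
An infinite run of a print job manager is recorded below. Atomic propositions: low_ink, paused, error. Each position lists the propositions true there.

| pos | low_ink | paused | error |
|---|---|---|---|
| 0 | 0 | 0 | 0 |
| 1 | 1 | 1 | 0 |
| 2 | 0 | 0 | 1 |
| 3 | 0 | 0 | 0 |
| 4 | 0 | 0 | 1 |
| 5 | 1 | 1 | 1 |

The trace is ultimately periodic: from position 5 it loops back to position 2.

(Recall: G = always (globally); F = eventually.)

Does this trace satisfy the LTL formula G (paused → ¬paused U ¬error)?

Violated

paused → ¬paused U ¬error must hold at every position from 0 onward. It fails at position 5, so G (paused → ¬paused U ¬error) is false.
Positions where paused holds: 1, 5.
Check ¬paused U ¬error at each: 1→ok, 5→fails.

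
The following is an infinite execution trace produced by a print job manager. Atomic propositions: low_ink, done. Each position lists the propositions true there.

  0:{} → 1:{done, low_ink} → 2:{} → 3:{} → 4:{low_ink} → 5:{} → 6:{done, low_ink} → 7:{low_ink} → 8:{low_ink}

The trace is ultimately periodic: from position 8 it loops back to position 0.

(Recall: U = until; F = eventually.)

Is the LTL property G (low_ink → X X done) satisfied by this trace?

Violated

low_ink → X X done must hold at every position from 0 onward. It fails at position 1, so G (low_ink → X X done) is false.
Positions where low_ink holds: 1, 4, 6, 7, 8.
Check X X done at each: 1→fails, 4→ok, 6→fails, 7→fails, 8→ok.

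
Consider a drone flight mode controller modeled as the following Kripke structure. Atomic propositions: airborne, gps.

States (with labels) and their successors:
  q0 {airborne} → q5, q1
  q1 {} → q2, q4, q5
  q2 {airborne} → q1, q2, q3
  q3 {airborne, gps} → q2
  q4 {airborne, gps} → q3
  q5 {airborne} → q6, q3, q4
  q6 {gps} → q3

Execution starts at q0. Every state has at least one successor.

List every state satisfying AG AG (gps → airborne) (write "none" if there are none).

States satisfying AG (gps → airborne): ∅.
States satisfying AG AG (gps → airborne): ∅.

none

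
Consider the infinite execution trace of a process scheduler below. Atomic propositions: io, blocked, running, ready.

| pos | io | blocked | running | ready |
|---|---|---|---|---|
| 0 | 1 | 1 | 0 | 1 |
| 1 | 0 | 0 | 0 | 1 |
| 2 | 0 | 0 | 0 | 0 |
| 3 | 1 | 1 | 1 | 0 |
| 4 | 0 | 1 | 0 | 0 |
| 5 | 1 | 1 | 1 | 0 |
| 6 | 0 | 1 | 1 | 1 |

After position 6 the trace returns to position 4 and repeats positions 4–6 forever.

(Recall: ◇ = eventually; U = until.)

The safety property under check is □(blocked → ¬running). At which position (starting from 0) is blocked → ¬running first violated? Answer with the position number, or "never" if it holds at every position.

Check blocked → ¬running at each position in order: 0 ✓, 1 ✓, 2 ✓.
At position 3 the labels are {blocked, io, running}, so blocked → ¬running is false there. This is the first violation.

3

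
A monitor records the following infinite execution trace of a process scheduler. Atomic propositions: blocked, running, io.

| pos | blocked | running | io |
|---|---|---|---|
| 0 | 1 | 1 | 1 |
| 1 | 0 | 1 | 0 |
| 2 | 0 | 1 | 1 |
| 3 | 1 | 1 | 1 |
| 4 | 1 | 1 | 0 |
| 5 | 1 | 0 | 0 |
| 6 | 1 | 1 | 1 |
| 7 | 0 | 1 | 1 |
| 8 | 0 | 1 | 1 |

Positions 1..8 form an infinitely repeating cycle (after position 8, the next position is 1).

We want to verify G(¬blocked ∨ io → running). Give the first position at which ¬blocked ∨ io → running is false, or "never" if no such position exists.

never

¬blocked ∨ io → running holds at every position 0..8, and those are all the positions the trace ever visits, so the invariant G(¬blocked ∨ io → running) is never violated.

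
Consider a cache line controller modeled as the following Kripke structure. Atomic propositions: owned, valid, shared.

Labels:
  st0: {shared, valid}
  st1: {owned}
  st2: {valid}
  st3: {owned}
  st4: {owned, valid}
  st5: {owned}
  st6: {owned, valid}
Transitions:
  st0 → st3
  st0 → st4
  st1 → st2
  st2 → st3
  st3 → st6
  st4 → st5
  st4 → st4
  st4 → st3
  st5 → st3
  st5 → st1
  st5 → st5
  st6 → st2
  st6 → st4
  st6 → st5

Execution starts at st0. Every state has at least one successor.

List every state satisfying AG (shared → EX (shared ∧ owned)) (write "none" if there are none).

{st1, st2, st3, st4, st5, st6}

States satisfying shared → EX (shared ∧ owned): {st1, st2, st3, st4, st5, st6}.
States satisfying AG (shared → EX (shared ∧ owned)): {st1, st2, st3, st4, st5, st6}.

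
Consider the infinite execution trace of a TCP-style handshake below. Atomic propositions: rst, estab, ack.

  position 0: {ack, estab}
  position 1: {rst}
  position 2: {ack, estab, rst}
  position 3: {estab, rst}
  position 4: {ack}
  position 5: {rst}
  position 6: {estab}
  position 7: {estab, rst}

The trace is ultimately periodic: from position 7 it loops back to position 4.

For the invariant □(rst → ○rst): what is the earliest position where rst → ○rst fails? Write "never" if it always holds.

3

Check rst → ○rst at each position in order: 0 ✓, 1 ✓, 2 ✓.
At position 3 the labels are {estab, rst} and the next position 4 has {ack}, so rst → ○rst is false there. This is the first violation.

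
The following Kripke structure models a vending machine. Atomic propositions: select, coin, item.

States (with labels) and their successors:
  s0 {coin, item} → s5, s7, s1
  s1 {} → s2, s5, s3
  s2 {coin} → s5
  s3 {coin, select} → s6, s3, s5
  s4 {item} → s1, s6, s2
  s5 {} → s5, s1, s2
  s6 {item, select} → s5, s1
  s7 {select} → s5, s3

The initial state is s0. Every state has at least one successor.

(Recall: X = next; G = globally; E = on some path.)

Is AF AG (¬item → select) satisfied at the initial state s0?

Does not hold

States satisfying AG (¬item → select): ∅.
States satisfying AF AG (¬item → select): ∅.
There is a path from s0 along which AG (¬item → select) never holds.
s0 ∉ Sat(AF AG (¬item → select)).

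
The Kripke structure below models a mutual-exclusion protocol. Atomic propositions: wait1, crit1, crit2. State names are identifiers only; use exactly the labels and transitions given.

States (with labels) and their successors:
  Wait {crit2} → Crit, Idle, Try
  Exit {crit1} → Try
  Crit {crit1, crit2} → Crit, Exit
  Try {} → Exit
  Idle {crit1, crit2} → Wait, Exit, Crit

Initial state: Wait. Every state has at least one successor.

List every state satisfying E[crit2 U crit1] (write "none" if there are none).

{Wait, Exit, Crit, Idle}

States satisfying crit2: {Wait, Crit, Idle}.
States satisfying crit1: {Exit, Crit, Idle}.
States satisfying E[crit2 U crit1]: {Wait, Exit, Crit, Idle}.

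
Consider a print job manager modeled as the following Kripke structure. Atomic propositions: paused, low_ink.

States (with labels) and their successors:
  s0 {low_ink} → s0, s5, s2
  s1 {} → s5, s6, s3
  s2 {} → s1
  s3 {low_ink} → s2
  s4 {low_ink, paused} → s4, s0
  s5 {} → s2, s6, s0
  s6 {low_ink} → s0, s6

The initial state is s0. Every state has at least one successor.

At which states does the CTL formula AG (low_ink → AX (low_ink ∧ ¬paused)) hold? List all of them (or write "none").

none

States satisfying low_ink → AX (low_ink ∧ ¬paused): {s1, s2, s5, s6}.
States satisfying AG (low_ink → AX (low_ink ∧ ¬paused)): ∅.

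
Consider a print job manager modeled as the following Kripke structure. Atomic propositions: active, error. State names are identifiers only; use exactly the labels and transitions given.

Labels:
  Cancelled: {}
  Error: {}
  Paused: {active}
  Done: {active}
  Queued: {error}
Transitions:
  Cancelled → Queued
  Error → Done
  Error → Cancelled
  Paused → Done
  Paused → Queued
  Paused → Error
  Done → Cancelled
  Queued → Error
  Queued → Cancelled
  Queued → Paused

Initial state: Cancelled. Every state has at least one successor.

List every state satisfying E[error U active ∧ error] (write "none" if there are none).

none

States satisfying error: {Queued}.
States satisfying active ∧ error: ∅.
States satisfying E[error U active ∧ error]: ∅.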